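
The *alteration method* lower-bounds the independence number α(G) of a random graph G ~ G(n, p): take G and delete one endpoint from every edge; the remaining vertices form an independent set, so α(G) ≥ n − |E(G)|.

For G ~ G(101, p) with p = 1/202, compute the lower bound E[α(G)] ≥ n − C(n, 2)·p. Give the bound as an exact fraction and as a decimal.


E[|E(G)|] = C(101, 2)·p = 5050 · (1/202) = 25.
E[α(G)] ≥ n − E[|E(G)|] = 101 − 25 = 76.
Numerically: ≈ 76.000000.
(This is only a lower bound; the true E[α(G)] may be larger.)

E[α(G)] ≥ 76 ≈ 76.000000.


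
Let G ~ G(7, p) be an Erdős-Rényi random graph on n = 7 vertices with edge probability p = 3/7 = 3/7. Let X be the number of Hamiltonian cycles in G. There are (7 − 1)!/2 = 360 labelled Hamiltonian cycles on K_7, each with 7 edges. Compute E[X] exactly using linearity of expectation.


K_7 has (7 − 1)!/2 = 360 labelled Hamiltonian cycles.
For each such Hamiltonian cycle H, let X_H = 1 if all 7 edges of H are present in G. Then P[X_H = 1] = p^{7} = (3/7)^{7} = 2187/823543.
Summing the indicators: E[X] = Σ_H E[X_H] = 360 · p^{7} = 360 · 2187/823543 = 787320/823543.
Numerically: E[X] ≈ 0.956.

E[X] = 360 · (3/7)^{7} = 787320/823543 ≈ 0.956.


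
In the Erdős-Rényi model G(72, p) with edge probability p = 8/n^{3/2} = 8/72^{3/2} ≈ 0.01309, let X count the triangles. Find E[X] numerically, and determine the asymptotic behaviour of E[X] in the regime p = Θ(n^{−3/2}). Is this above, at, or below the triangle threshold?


Number of potential triangles: C(72, 3) = 59640.
Each occurs with probability p³ ≈ (0.01309)³ ≈ 2.245297e-06.
By linearity: E[X] = C(72, 3)·p³ ≈ 59640 · 2.245297e-06 ≈ 0.1339.
Since α = 3/2 > 1, p = c/n^{3/2} = o(1/n) is below the triangle threshold p ~ 1/n. Asymptotically E[X] ~ (c³/6)·n^{3(1−α)} = (8³/6)·n^{-1.5} → 0, so by Markov's inequality G has no triangles w.h.p.

E[X] ≈ 0.1339; in regime p = Θ(1/n^{3/2}) E[X] tends to 0 (below the triangle threshold p ~ 1/n).


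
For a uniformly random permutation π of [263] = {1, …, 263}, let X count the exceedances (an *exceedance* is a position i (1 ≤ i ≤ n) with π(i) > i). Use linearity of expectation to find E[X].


Write X = Σ_{i=1}^{263} X_i, where X_i = 1_{π(i) > i}.
For each fixed i, π(i) is uniform over {1, …, 263} (marginal of a uniform permutation), so P[π(i) > i] = (n − i)/n. Summing: Σ_{i=1}^{263} (n − i)/n = (0 + 1 + … + 262)/263 = 263(263 − 1)/(2·263) = (263 − 1)/2.
Hence E[X] = Σ_{i=1}^{263} (263 − i)/263 = 131 ≈ 131.000.

E[X] = 131 = 131.000.


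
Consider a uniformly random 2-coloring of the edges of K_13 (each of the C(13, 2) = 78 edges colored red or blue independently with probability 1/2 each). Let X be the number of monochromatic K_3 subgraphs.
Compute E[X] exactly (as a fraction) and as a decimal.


Let X = Σ_S X_S over the C(13, 3) = 286 subsets S of size 3, where X_S = 1 if the K_3 on S is monochromatic.
For a fixed S, the K_3 on S has C(3, 2) = 3 edges. P[all 3 edges red] = (1/2)^3, and likewise for blue, so P[monochromatic] = 2·(1/2)^3 = 2^{1 − 3} = 1/4.
By linearity of expectation: E[X] = C(13, 3) · 2^{1 − 3} = 286 · 1/4 = 143/2.
Numerically: E[X] ≈ 71.50000.

E[X] = C(13,3)·2^(1−C(3,2)) = 143/2 ≈ 71.50000.


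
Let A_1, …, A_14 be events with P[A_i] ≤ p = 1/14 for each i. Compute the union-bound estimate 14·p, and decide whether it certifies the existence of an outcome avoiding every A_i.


Union bound: P[∪_{i=1}^{14} A_i] ≤ Σ_i P[A_i] ≤ 14·p = 14·(1/14) = 1.
Numerically: 1 ≈ 1.00000.
Is 1 < 1? NO.
Since the bound 1 is ≥ 1, the union bound is uninformative here; it does NOT by itself certify existence.

14·p = 1 ≈ 1.00000; existence NOT certified by the union bound.


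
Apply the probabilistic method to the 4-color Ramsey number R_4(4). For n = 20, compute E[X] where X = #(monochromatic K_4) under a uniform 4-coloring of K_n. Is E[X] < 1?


E[X] = C(20, 4) · 4^{1 − 6} = 4845 · 4^{−5} = 4845/1024.
As a reduced fraction: E[X] = 4845/1024 ≈ 4.73145.
Is E[X] < 1? NO.
Since E[X] ≥ 1, the first-moment bound is inconclusive at n = 20; it does NOT by itself certify R_4(4) > 20.

E[X] = 4845/1024 ≈ 4.73145; E[X] ≥ 1; first-moment method inconclusive here.


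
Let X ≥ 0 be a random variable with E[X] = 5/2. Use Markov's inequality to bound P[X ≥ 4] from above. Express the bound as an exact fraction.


μ = E[X] = 5/2, a = 4.
Markov: P[X ≥ 4] ≤ μ/a = (5/2)/4 = 5/8.
Numerically: ≈ 0.62500.
(Since a = 4 > μ = 2.50000, the bound 5/8 is < 1 and informative.)

P[X ≥ 4] ≤ 5/8 ≈ 0.62500.


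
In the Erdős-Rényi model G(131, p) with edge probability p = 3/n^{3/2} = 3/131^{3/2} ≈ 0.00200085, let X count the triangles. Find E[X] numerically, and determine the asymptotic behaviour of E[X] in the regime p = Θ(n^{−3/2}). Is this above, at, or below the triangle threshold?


Number of potential triangles: C(131, 3) = 366145.
Each occurs with probability p³ ≈ (0.00200085)³ ≈ 8.01019214e-09.
By linearity: E[X] = C(131, 3)·p³ ≈ 366145 · 8.01019214e-09 ≈ 0.002933.
Since α = 3/2 > 1, p = c/n^{3/2} = o(1/n) is below the triangle threshold p ~ 1/n. Asymptotically E[X] ~ (c³/6)·n^{3(1−α)} = (3³/6)·n^{-1.5} → 0, so by Markov's inequality G has no triangles w.h.p.

E[X] ≈ 0.002933; in regime p = Θ(1/n^{3/2}) E[X] tends to 0 (below the triangle threshold p ~ 1/n).


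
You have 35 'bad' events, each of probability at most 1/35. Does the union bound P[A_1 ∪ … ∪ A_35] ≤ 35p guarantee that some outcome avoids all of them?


Union bound: P[∪_{i=1}^{35} A_i] ≤ Σ_i P[A_i] ≤ 35·p = 35·(1/35) = 1.
Numerically: 1 ≈ 1.000000.
Is 1 < 1? NO.
Since the bound 1 is ≥ 1, the union bound is uninformative here; it does NOT by itself certify existence.

35·p = 1 ≈ 1.000000; existence NOT certified by the union bound.


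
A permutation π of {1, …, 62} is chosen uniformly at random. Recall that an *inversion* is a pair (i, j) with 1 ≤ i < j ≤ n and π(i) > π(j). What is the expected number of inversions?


Write X = Σ X_I over the C(62, 2) = 1891 pairs i < j, with X_I the indicator of one inversion.
There are 1891 indicators.
For each fixed pair i < j, the values π(i) and π(j) are two distinct elements of {1, …, 62} in uniformly random order; by symmetry P[π(i) > π(j)] = 1/2.
By linearity: E[X] = 1891 · (1/2) = C(62, 2) · (1/2) = 1891/2 = 1891/2 ≈ 945.50000.

E[X] = 1891/2 = 945.50000.


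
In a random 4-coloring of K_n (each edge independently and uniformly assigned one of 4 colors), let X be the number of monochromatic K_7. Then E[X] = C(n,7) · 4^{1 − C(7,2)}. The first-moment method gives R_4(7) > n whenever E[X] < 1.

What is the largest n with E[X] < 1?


We need C(n, 7) · 4^{1 − 21} < 1, i.e. C(n, 7) < 4^{21 − 1} = 1099511627776.
Check values of n near the boundary:
  n = 177: C(177, 7) = 957664425960; 957664425960 < 1099511627776? YES
  n = 178: C(178, 7) = 996867063280; 996867063280 < 1099511627776? YES
  n = 179: C(179, 7) = 1037437234460; 1037437234460 < 1099511627776? YES
  n = 180: C(180, 7) = 1079414463600; 1079414463600 < 1099511627776? YES
  n = 181: C(181, 7) = 1122839183400; 1122839183400 < 1099511627776? NO
  n = 182: C(182, 7) = 1167752750736; 1167752750736 < 1099511627776? NO
  n = 183: C(183, 7) = 1214197462413; 1214197462413 < 1099511627776? NO
The largest n with C(n, 7) < 1099511627776 is n = 180 (where E[X] = 67463403975/68719476736 ≈ 0.9817217). Hence R_4(7) > 180, i.e. R_4(7) ≥ 181.

Largest n = 180; hence R_4(7) > 180.


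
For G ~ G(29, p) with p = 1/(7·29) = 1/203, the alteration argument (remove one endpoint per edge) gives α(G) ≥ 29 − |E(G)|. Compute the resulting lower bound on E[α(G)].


E[|E(G)|] = C(29, 2)·p = 406 · (1/203) = 2.
E[α(G)] ≥ n − E[|E(G)|] = 29 − 2 = 27.
Numerically: ≈ 27.000000.
(This is only a lower bound; the true E[α(G)] may be larger.)

E[α(G)] ≥ 27 ≈ 27.000000.


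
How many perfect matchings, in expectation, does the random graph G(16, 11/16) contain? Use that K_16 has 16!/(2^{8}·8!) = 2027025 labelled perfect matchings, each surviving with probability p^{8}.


K_16 has 16!/(2^{8}·8!) = 2027025 labelled perfect matchings.
For each such perfect matching H, let X_H = 1 if all 8 edges of H are present in G. Then P[X_H = 1] = p^{8} = (11/16)^{8} = 214358881/4294967296.
By linearity: E[X] = Σ_H E[X_H] = 2027025 · p^{8} = 2027025 · 214358881/4294967296 = 434510810759025/4294967296.
Numerically: E[X] ≈ 1.01e+05.

E[X] = 2027025 · (11/16)^{8} = 434510810759025/4294967296 ≈ 1.01e+05.


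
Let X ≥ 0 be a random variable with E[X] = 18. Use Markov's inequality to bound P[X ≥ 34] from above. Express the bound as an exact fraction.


μ = E[X] = 18, a = 34.
Markov: P[X ≥ 34] ≤ μ/a = (18)/34 = 9/17.
Numerically: ≈ 0.5294.
(Since a = 34 > μ = 18.0000, the bound 9/17 is < 1 and informative.)

P[X ≥ 34] ≤ 9/17 ≈ 0.5294.


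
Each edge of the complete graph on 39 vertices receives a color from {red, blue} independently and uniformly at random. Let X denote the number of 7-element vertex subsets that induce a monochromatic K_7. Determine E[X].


Let X = Σ_S X_S over the C(39, 7) = 15380937 subsets S of size 7, where X_S = 1 if the K_7 on S is monochromatic.
For a fixed S, the K_7 on S has C(7, 2) = 21 edges. P[all 21 edges red] = (1/2)^21, and likewise for blue, so P[monochromatic] = 2·(1/2)^21 = 2^{1 − 21} = 1/1048576.
By linearity of expectation: E[X] = C(39, 7) · 2^{1 − 21} = 15380937 · 1/1048576 = 15380937/1048576.
Numerically: E[X] ≈ 14.6684.

E[X] = C(39,7)·2^(1−C(7,2)) = 15380937/1048576 ≈ 14.6684.


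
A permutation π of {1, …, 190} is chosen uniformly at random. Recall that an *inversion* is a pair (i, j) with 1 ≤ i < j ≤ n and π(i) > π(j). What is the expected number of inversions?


Write X = Σ X_I over the C(190, 2) = 17955 pairs i < j, with X_I the indicator of one inversion.
There are 17955 indicators.
For each fixed pair i < j, the values π(i) and π(j) are two distinct elements of {1, …, 190} in uniformly random order; by symmetry P[π(i) > π(j)] = 1/2.
By linearity: E[X] = 17955 · (1/2) = C(190, 2) · (1/2) = 17955/2 = 17955/2 ≈ 8977.5000.

E[X] = 17955/2 = 8977.5000.


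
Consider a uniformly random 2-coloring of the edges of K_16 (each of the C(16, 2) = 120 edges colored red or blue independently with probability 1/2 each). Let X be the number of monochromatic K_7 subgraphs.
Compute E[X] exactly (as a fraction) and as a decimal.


Let X = Σ_S X_S over the C(16, 7) = 11440 subsets S of size 7, where X_S = 1 if the K_7 on S is monochromatic.
For a fixed S, the K_7 on S has C(7, 2) = 21 edges. P[all 21 edges red] = (1/2)^21, and likewise for blue, so P[monochromatic] = 2·(1/2)^21 = 2^{1 − 21} = 1/1048576.
Summing: E[X] = C(16, 7) · 2^{1 − 21} = 11440 · 1/1048576 = 715/65536.
Numerically: E[X] ≈ 0.01091.

E[X] = C(16,7)·2^(1−C(7,2)) = 715/65536 ≈ 0.01091.


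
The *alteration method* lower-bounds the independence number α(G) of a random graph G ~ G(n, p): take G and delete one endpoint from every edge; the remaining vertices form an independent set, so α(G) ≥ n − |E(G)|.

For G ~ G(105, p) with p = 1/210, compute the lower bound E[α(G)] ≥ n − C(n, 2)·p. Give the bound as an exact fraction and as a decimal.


E[|E(G)|] = C(105, 2)·p = 5460 · (1/210) = 26.
E[α(G)] ≥ n − E[|E(G)|] = 105 − 26 = 79.
Numerically: ≈ 79.000.
(This is only a lower bound; the true E[α(G)] may be larger.)

E[α(G)] ≥ 79 ≈ 79.000.


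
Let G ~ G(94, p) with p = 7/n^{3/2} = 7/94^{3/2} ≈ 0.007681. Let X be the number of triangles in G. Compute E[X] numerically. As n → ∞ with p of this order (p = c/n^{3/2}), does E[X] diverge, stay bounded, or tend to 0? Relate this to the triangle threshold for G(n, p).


Number of potential triangles: C(94, 3) = 134044.
Each occurs with probability p³ ≈ (0.007681)³ ≈ 4.531258e-07.
By linearity: E[X] = C(94, 3)·p³ ≈ 134044 · 4.531258e-07 ≈ 0.0607.
Since α = 3/2 > 1, p = c/n^{3/2} = o(1/n) is below the triangle threshold p ~ 1/n. Asymptotically E[X] ~ (c³/6)·n^{3(1−α)} = (7³/6)·n^{-1.5} → 0, so by Markov's inequality G has no triangles w.h.p.

E[X] ≈ 0.0607; in regime p = Θ(1/n^{3/2}) E[X] tends to 0 (below the triangle threshold p ~ 1/n).


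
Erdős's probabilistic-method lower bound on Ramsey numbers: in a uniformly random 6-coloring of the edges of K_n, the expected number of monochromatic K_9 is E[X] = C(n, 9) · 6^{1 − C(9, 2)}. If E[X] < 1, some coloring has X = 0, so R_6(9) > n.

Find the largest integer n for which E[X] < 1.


We need C(n, 9) · 6^{1 − 36} < 1, i.e. C(n, 9) < 6^{36 − 1} = 1719070799748422591028658176.
Check values of n near the boundary:
  n = 4403: C(4403, 9) = 1699894433046281918452233150; 1699894433046281918452233150 < 1719070799748422591028658176? YES
  n = 4404: C(4404, 9) = 1703375445537161676647015880; 1703375445537161676647015880 < 1719070799748422591028658176? YES
  n = 4405: C(4405, 9) = 1706862792900636302463627150; 1706862792900636302463627150 < 1719070799748422591028658176? YES
  n = 4406: C(4406, 9) = 1710356485221788389505285700; 1710356485221788389505285700 < 1719070799748422591028658176? YES
  n = 4407: C(4407, 9) = 1713856532599459170657070050; 1713856532599459170657070050 < 1719070799748422591028658176? YES
  n = 4408: C(4408, 9) = 1717362945146264156457459600; 1717362945146264156457459600 < 1719070799748422591028658176? YES
  n = 4409: C(4409, 9) = 1720875732988608787686577131; 1720875732988608787686577131 < 1719070799748422591028658176? NO
  n = 4410: C(4410, 9) = 1724394906266704102180823710; 1724394906266704102180823710 < 1719070799748422591028658176? NO
The largest n with C(n, 9) < 1719070799748422591028658176 is n = 4408 (where E[X] = 35778394690547169926197075/35813974994758803979763712 ≈ 0.999007). Hence R_6(9) > 4408, i.e. R_6(9) ≥ 4409.

Largest n = 4408; hence R_6(9) > 4408.


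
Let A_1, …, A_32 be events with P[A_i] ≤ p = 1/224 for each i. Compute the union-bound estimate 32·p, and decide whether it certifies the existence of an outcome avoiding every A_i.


Union bound: P[∪_{i=1}^{32} A_i] ≤ Σ_i P[A_i] ≤ 32·p = 32·(1/224) = 1/7.
Numerically: 1/7 ≈ 0.142857.
Is 1/7 < 1? YES.
Since P[∪ A_i] ≤ 1/7 < 1, the complement has P[∩ A_i^c] ≥ 1 − 1/7 = 6/7 > 0, so some outcome avoids every A_i.

32·p = 1/7 ≈ 0.142857; existence CERTIFIED by the union bound.


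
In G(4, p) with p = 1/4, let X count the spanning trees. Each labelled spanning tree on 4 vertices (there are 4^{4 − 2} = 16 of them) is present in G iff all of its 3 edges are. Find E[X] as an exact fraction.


K_4 has 4^{4 − 2} = 16 labelled spanning trees.
For each such spanning tree H, let X_H = 1 if all 3 edges of H are present in G. Then P[X_H = 1] = p^{3} = (1/4)^{3} = 1/64.
By linearity: E[X] = Σ_H E[X_H] = 16 · p^{3} = 16 · 1/64 = 1/4.
Numerically: E[X] ≈ 0.25.

E[X] = 16 · (1/4)^{3} = 1/4 ≈ 0.25.


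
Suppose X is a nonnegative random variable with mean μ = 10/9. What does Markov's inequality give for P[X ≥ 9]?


μ = E[X] = 10/9, a = 9.
Markov: P[X ≥ 9] ≤ μ/a = (10/9)/9 = 10/81.
Numerically: ≈ 0.123.
(Since a = 9 > μ = 1.111, the bound 10/81 is < 1 and informative.)

P[X ≥ 9] ≤ 10/81 ≈ 0.123.


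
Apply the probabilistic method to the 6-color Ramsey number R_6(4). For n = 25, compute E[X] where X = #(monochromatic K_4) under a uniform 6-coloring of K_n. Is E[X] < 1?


E[X] = C(25, 4) · 6^{1 − 6} = 12650 · 6^{−5} = 12650/7776.
As a reduced fraction: E[X] = 6325/3888 ≈ 1.626800.
Is E[X] < 1? NO.
Since E[X] ≥ 1, the first-moment bound is inconclusive at n = 25; it does NOT by itself certify R_6(4) > 25.

E[X] = 6325/3888 ≈ 1.626800; E[X] ≥ 1; first-moment method inconclusive here.


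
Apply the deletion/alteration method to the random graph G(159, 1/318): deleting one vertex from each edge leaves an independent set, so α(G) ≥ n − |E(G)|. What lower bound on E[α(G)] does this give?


E[|E(G)|] = C(159, 2)·p = 12561 · (1/318) = 79/2.
E[α(G)] ≥ n − E[|E(G)|] = 159 − 79/2 = 239/2.
Numerically: ≈ 119.50000.
(This is only a lower bound; the true E[α(G)] may be larger.)

E[α(G)] ≥ 239/2 ≈ 119.50000.


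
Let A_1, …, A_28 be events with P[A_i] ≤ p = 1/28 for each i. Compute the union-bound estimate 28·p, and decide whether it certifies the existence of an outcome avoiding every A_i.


Union bound: P[∪_{i=1}^{28} A_i] ≤ Σ_i P[A_i] ≤ 28·p = 28·(1/28) = 1.
Numerically: 1 ≈ 1.0000.
Is 1 < 1? NO.
Since the bound 1 is ≥ 1, the union bound is uninformative here; it does NOT by itself certify existence.

28·p = 1 ≈ 1.0000; existence NOT certified by the union bound.


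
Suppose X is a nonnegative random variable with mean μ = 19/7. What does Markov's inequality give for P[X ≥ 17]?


μ = E[X] = 19/7, a = 17.
Markov: P[X ≥ 17] ≤ μ/a = (19/7)/17 = 19/119.
Numerically: ≈ 0.160.
(Since a = 17 > μ = 2.714, the bound 19/119 is < 1 and informative.)

P[X ≥ 17] ≤ 19/119 ≈ 0.160.


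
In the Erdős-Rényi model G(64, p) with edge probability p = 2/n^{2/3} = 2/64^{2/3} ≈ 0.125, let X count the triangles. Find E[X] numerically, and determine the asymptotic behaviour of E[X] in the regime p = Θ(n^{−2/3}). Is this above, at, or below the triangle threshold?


Number of potential triangles: C(64, 3) = 41664.
Each occurs with probability p³ ≈ (0.125)³ ≈ 1.95312500e-03.
By linearity: E[X] = C(64, 3)·p³ ≈ 41664 · 1.95312500e-03 ≈ 81.375000.
Since α = 2/3 < 1, p = c/n^{2/3} ≫ 1/n is above the triangle threshold p ~ 1/n. Asymptotically E[X] ~ (c³/6)·n^{3(1−α)} = (2³/6)·n^{1} → ∞; triangles are abundant w.h.p.

E[X] ≈ 81.375000; in regime p = Θ(1/n^{2/3}) E[X] diverges (above the triangle threshold p ~ 1/n).


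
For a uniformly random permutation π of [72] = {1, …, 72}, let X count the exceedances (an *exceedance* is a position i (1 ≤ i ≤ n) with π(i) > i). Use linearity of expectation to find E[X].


Write X = Σ_{i=1}^{72} X_i, where X_i = 1_{π(i) > i}.
For each fixed i, π(i) is uniform over {1, …, 72} (marginal of a uniform permutation), so P[π(i) > i] = (n − i)/n. Summing: Σ_{i=1}^{72} (n − i)/n = (0 + 1 + … + 71)/72 = 72(72 − 1)/(2·72) = (72 − 1)/2.
Hence E[X] = Σ_{i=1}^{72} (72 − i)/72 = 71/2 ≈ 35.5000.

E[X] = 71/2 = 35.5000.


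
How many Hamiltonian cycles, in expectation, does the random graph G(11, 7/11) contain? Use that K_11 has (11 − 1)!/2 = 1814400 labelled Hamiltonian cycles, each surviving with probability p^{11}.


K_11 has (11 − 1)!/2 = 1814400 labelled Hamiltonian cycles.
For each such Hamiltonian cycle H, let X_H = 1 if all 11 edges of H are present in G. Then P[X_H = 1] = p^{11} = (7/11)^{11} = 1977326743/285311670611.
Summing the indicators: E[X] = Σ_H E[X_H] = 1814400 · p^{11} = 1814400 · 1977326743/285311670611 = 3587661642499200/285311670611.
Numerically: E[X] ≈ 1.257e+04.

E[X] = 1814400 · (7/11)^{11} = 3587661642499200/285311670611 ≈ 1.257e+04.


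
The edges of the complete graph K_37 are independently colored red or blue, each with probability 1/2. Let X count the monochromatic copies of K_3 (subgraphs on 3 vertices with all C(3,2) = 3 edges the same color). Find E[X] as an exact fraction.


Let X = Σ_S X_S over the C(37, 3) = 7770 subsets S of size 3, where X_S = 1 if the K_3 on S is monochromatic.
For a fixed S, the K_3 on S has C(3, 2) = 3 edges. P[all 3 edges red] = (1/2)^3, and likewise for blue, so P[monochromatic] = 2·(1/2)^3 = 2^{1 − 3} = 1/4.
By linearity of expectation: E[X] = C(37, 3) · 2^{1 − 3} = 7770 · 1/4 = 3885/2.
Numerically: E[X] ≈ 1942.5000.

E[X] = C(37,3)·2^(1−C(3,2)) = 3885/2 ≈ 1942.5000.


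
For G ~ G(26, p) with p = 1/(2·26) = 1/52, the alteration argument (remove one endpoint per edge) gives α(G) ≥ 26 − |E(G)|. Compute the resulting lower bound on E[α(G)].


E[|E(G)|] = C(26, 2)·p = 325 · (1/52) = 25/4.
E[α(G)] ≥ n − E[|E(G)|] = 26 − 25/4 = 79/4.
Numerically: ≈ 19.750.
(This is only a lower bound; the true E[α(G)] may be larger.)

E[α(G)] ≥ 79/4 ≈ 19.750.


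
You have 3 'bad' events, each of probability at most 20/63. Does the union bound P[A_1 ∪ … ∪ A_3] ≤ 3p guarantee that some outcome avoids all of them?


Union bound: P[∪_{i=1}^{3} A_i] ≤ Σ_i P[A_i] ≤ 3·p = 3·(20/63) = 20/21.
Numerically: 20/21 ≈ 0.9523810.
Is 20/21 < 1? YES.
Since P[∪ A_i] ≤ 20/21 < 1, the complement has P[∩ A_i^c] ≥ 1 − 20/21 = 1/21 > 0, so some outcome avoids every A_i.

3·p = 20/21 ≈ 0.9523810; existence CERTIFIED by the union bound.


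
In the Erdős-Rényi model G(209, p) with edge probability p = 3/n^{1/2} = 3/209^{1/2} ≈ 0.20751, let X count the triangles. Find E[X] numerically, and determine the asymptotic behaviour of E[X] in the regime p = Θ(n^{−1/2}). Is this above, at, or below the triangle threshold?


Number of potential triangles: C(209, 3) = 1499784.
Each occurs with probability p³ ≈ (0.20751)³ ≈ 8.9360242e-03.
By linearity: E[X] = C(209, 3)·p³ ≈ 1499784 · 8.9360242e-03 ≈ 13402.10608.
Since α = 1/2 < 1, p = c/n^{1/2} ≫ 1/n is above the triangle threshold p ~ 1/n. Asymptotically E[X] ~ (c³/6)·n^{3(1−α)} = (3³/6)·n^{1.5} → ∞; triangles are abundant w.h.p.

E[X] ≈ 13402.10608; in regime p = Θ(1/n^{1/2}) E[X] diverges (above the triangle threshold p ~ 1/n).


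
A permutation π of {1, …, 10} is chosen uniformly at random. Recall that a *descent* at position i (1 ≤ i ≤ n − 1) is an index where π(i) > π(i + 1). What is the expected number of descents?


Write X = Σ X_I over i = 1, …, 9, with X_I the indicator of one descent.
There are 9 indicators.
For each fixed i, the pair (π(i), π(i+1)) is a uniformly random ordered pair of distinct values from {1, …, 10}; by symmetry P[π(i) > π(i+1)] = 1/2.
By linearity: E[X] = 9 · (1/2) = (10 − 1) · (1/2) = 9/2 ≈ 4.500.

E[X] = 9/2 = 4.500.


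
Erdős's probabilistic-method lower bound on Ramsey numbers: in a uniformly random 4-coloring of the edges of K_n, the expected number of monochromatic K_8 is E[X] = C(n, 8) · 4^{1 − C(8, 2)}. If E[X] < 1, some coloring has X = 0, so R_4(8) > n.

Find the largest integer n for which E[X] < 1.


We need C(n, 8) · 4^{1 − 28} < 1, i.e. C(n, 8) < 4^{28 − 1} = 18014398509481984.
Check values of n near the boundary:
  n = 403: C(403, 8) = 16090020602228430; 16090020602228430 < 18014398509481984? YES
  n = 404: C(404, 8) = 16415071523485570; 16415071523485570 < 18014398509481984? YES
  n = 405: C(405, 8) = 16745853821188050; 16745853821188050 < 18014398509481984? YES
  n = 406: C(406, 8) = 17082453897995850; 17082453897995850 < 18014398509481984? YES
  n = 407: C(407, 8) = 17424959239309050; 17424959239309050 < 18014398509481984? YES
  n = 408: C(408, 8) = 17773458424095231; 17773458424095231 < 18014398509481984? YES
  n = 409: C(409, 8) = 18128041135797879; 18128041135797879 < 18014398509481984? NO
The largest n with C(n, 8) < 18014398509481984 is n = 408 (where E[X] = 17773458424095231/18014398509481984 ≈ 0.9866251). Hence R_4(8) > 408, i.e. R_4(8) ≥ 409.

Largest n = 408; hence R_4(8) > 408.


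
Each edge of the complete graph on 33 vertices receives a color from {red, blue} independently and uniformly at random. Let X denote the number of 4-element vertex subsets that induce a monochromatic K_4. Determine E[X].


Let X = Σ_S X_S over the C(33, 4) = 40920 subsets S of size 4, where X_S = 1 if the K_4 on S is monochromatic.
For a fixed S, the K_4 on S has C(4, 2) = 6 edges. P[all 6 edges red] = (1/2)^6, and likewise for blue, so P[monochromatic] = 2·(1/2)^6 = 2^{1 − 6} = 1/32.
Summing: E[X] = C(33, 4) · 2^{1 − 6} = 40920 · 1/32 = 5115/4.
Numerically: E[X] ≈ 1278.750.

E[X] = C(33,4)·2^(1−C(4,2)) = 5115/4 ≈ 1278.750.


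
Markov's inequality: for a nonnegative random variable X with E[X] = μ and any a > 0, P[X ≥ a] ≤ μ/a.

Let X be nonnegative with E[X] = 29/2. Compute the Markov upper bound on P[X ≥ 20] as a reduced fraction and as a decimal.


μ = E[X] = 29/2, a = 20.
Markov: P[X ≥ 20] ≤ μ/a = (29/2)/20 = 29/40.
Numerically: ≈ 0.725000.
(Since a = 20 > μ = 14.500000, the bound 29/40 is < 1 and informative.)

P[X ≥ 20] ≤ 29/40 ≈ 0.725000.


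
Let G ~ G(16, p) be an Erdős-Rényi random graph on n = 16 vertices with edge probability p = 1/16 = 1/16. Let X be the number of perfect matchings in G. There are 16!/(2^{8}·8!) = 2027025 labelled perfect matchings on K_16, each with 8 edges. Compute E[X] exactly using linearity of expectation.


K_16 has 16!/(2^{8}·8!) = 2027025 labelled perfect matchings.
For each such perfect matching H, let X_H = 1 if all 8 edges of H are present in G. Then P[X_H = 1] = p^{8} = (1/16)^{8} = 1/4294967296.
Summing the indicators: E[X] = Σ_H E[X_H] = 2027025 · p^{8} = 2027025 · 1/4294967296 = 2027025/4294967296.
Numerically: E[X] ≈ 0.000471954.

E[X] = 2027025 · (1/16)^{8} = 2027025/4294967296 ≈ 0.000471954.


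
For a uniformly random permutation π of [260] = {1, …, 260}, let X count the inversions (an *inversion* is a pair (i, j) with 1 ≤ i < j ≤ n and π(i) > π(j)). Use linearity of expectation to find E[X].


Write X = Σ X_I over the C(260, 2) = 33670 pairs i < j, with X_I the indicator of one inversion.
There are 33670 indicators.
For each fixed pair i < j, the values π(i) and π(j) are two distinct elements of {1, …, 260} in uniformly random order; by symmetry P[π(i) > π(j)] = 1/2.
By linearity: E[X] = 33670 · (1/2) = C(260, 2) · (1/2) = 33670/2 = 16835 ≈ 16835.0000.

E[X] = 16835 = 16835.0000.


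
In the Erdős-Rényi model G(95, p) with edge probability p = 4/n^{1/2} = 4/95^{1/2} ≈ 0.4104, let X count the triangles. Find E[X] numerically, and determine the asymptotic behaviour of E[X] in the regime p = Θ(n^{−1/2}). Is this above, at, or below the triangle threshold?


Number of potential triangles: C(95, 3) = 138415.
Each occurs with probability p³ ≈ (0.4104)³ ≈ 6.911854e-02.
By linearity: E[X] = C(95, 3)·p³ ≈ 138415 · 6.911854e-02 ≈ 9567.0429.
Since α = 1/2 < 1, p = c/n^{1/2} ≫ 1/n is above the triangle threshold p ~ 1/n. Asymptotically E[X] ~ (c³/6)·n^{3(1−α)} = (4³/6)·n^{1.5} → ∞; triangles are abundant w.h.p.

E[X] ≈ 9567.0429; in regime p = Θ(1/n^{1/2}) E[X] diverges (above the triangle threshold p ~ 1/n).


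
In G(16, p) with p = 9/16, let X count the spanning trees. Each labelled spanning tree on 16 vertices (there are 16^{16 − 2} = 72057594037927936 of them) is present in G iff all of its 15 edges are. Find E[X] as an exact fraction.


K_16 has 16^{16 − 2} = 72057594037927936 labelled spanning trees.
For each such spanning tree H, let X_H = 1 if all 15 edges of H are present in G. Then P[X_H = 1] = p^{15} = (9/16)^{15} = 205891132094649/1152921504606846976.
By linearity of expectation: E[X] = Σ_H E[X_H] = 72057594037927936 · p^{15} = 72057594037927936 · 205891132094649/1152921504606846976 = 205891132094649/16.
Numerically: E[X] ≈ 1.28682e+13.

E[X] = 72057594037927936 · (9/16)^{15} = 205891132094649/16 ≈ 1.28682e+13.


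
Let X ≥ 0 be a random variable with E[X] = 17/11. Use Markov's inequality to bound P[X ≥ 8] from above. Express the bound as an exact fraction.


μ = E[X] = 17/11, a = 8.
Markov: P[X ≥ 8] ≤ μ/a = (17/11)/8 = 17/88.
Numerically: ≈ 0.193182.
(Since a = 8 > μ = 1.545455, the bound 17/88 is < 1 and informative.)

P[X ≥ 8] ≤ 17/88 ≈ 0.193182.


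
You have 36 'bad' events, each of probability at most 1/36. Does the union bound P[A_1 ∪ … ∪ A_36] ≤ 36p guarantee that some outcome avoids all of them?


Union bound: P[∪_{i=1}^{36} A_i] ≤ Σ_i P[A_i] ≤ 36·p = 36·(1/36) = 1.
Numerically: 1 ≈ 1.0000000.
Is 1 < 1? NO.
Since the bound 1 is ≥ 1, the union bound is uninformative here; it does NOT by itself certify existence.

36·p = 1 ≈ 1.0000000; existence NOT certified by the union bound.


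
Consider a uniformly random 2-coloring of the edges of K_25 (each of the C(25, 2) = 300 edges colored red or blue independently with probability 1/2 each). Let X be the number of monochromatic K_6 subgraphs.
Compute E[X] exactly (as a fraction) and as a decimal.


Let X = Σ_S X_S over the C(25, 6) = 177100 subsets S of size 6, where X_S = 1 if the K_6 on S is monochromatic.
For a fixed S, the K_6 on S has C(6, 2) = 15 edges. P[all 15 edges red] = (1/2)^15, and likewise for blue, so P[monochromatic] = 2·(1/2)^15 = 2^{1 − 15} = 1/16384.
Summing: E[X] = C(25, 6) · 2^{1 − 15} = 177100 · 1/16384 = 44275/4096.
Numerically: E[X] ≈ 10.809.

E[X] = C(25,6)·2^(1−C(6,2)) = 44275/4096 ≈ 10.809.


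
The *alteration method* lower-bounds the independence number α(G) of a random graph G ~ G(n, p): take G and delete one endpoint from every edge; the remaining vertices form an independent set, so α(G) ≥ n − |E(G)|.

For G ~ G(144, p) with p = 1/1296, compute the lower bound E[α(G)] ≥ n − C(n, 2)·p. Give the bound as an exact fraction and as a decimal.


E[|E(G)|] = C(144, 2)·p = 10296 · (1/1296) = 143/18.
E[α(G)] ≥ n − E[|E(G)|] = 144 − 143/18 = 2449/18.
Numerically: ≈ 136.056.
(This is only a lower bound; the true E[α(G)] may be larger.)

E[α(G)] ≥ 2449/18 ≈ 136.056.


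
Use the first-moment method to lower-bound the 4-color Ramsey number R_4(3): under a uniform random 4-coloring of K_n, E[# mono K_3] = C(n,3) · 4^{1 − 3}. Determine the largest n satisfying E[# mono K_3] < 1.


We need C(n, 3) · 4^{1 − 3} < 1, i.e. C(n, 3) < 4^{3 − 1} = 16.
Check values of n near the boundary:
  n = 3: C(3, 3) = 1; 1 < 16? YES
  n = 4: C(4, 3) = 4; 4 < 16? YES
  n = 5: C(5, 3) = 10; 10 < 16? YES
  n = 6: C(6, 3) = 20; 20 < 16? NO
The largest n with C(n, 3) < 16 is n = 5 (where E[X] = 5/8 ≈ 0.625). Hence R_4(3) > 5, i.e. R_4(3) ≥ 6.

Largest n = 5; hence R_4(3) > 5.


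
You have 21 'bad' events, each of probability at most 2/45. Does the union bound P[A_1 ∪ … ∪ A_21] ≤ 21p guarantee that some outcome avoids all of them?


Union bound: P[∪_{i=1}^{21} A_i] ≤ Σ_i P[A_i] ≤ 21·p = 21·(2/45) = 14/15.
Numerically: 14/15 ≈ 0.9333333.
Is 14/15 < 1? YES.
Since P[∪ A_i] ≤ 14/15 < 1, the complement has P[∩ A_i^c] ≥ 1 − 14/15 = 1/15 > 0, so some outcome avoids every A_i.

21·p = 14/15 ≈ 0.9333333; existence CERTIFIED by the union bound.


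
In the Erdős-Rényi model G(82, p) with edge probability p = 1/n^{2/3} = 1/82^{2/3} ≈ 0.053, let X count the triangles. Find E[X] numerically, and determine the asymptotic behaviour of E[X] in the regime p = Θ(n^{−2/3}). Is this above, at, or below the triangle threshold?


Number of potential triangles: C(82, 3) = 88560.
Each occurs with probability p³ ≈ (0.053)³ ≈ 1.48721e-04.
By linearity: E[X] = C(82, 3)·p³ ≈ 88560 · 1.48721e-04 ≈ 13.171.
Since α = 2/3 < 1, p = c/n^{2/3} ≫ 1/n is above the triangle threshold p ~ 1/n. Asymptotically E[X] ~ (c³/6)·n^{3(1−α)} = (1³/6)·n^{1} → ∞; triangles are abundant w.h.p.

E[X] ≈ 13.171; in regime p = Θ(1/n^{2/3}) E[X] diverges (above the triangle threshold p ~ 1/n).


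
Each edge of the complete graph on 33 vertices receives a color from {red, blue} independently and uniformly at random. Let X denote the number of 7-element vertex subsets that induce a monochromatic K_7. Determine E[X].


Let X = Σ_S X_S over the C(33, 7) = 4272048 subsets S of size 7, where X_S = 1 if the K_7 on S is monochromatic.
For a fixed S, the K_7 on S has C(7, 2) = 21 edges. P[all 21 edges red] = (1/2)^21, and likewise for blue, so P[monochromatic] = 2·(1/2)^21 = 2^{1 − 21} = 1/1048576.
By linearity: E[X] = C(33, 7) · 2^{1 − 21} = 4272048 · 1/1048576 = 267003/65536.
Numerically: E[X] ≈ 4.074142.

E[X] = C(33,7)·2^(1−C(7,2)) = 267003/65536 ≈ 4.074142.


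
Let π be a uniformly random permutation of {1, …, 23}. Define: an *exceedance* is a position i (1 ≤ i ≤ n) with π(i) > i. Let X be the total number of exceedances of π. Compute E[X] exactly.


Write X = Σ_{i=1}^{23} X_i, where X_i = 1_{π(i) > i}.
For each fixed i, π(i) is uniform over {1, …, 23} (marginal of a uniform permutation), so P[π(i) > i] = (n − i)/n. Summing: Σ_{i=1}^{23} (n − i)/n = (0 + 1 + … + 22)/23 = 23(23 − 1)/(2·23) = (23 − 1)/2.
Hence E[X] = Σ_{i=1}^{23} (23 − i)/23 = 11 ≈ 11.000000.

E[X] = 11 = 11.000000.


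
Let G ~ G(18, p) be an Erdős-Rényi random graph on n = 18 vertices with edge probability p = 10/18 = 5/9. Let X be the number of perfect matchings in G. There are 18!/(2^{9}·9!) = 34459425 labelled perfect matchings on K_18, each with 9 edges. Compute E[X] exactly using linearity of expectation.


K_18 has 18!/(2^{9}·9!) = 34459425 labelled perfect matchings.
For each such perfect matching H, let X_H = 1 if all 9 edges of H are present in G. Then P[X_H = 1] = p^{9} = (5/9)^{9} = 1953125/387420489.
By linearity: E[X] = Σ_H E[X_H] = 34459425 · p^{9} = 34459425 · 1953125/387420489 = 830908203125/4782969.
Numerically: E[X] ≈ 173722.

E[X] = 34459425 · (5/9)^{9} = 830908203125/4782969 ≈ 173722.


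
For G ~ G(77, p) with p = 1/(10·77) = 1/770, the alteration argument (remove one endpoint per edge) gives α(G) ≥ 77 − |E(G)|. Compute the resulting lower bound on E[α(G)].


E[|E(G)|] = C(77, 2)·p = 2926 · (1/770) = 19/5.
E[α(G)] ≥ n − E[|E(G)|] = 77 − 19/5 = 366/5.
Numerically: ≈ 73.2000.
(This is only a lower bound; the true E[α(G)] may be larger.)

E[α(G)] ≥ 366/5 ≈ 73.2000.


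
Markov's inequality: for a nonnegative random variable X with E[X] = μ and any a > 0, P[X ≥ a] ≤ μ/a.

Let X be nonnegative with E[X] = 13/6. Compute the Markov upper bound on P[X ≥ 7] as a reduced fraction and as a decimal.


μ = E[X] = 13/6, a = 7.
Markov: P[X ≥ 7] ≤ μ/a = (13/6)/7 = 13/42.
Numerically: ≈ 0.30952.
(Since a = 7 > μ = 2.16667, the bound 13/42 is < 1 and informative.)

P[X ≥ 7] ≤ 13/42 ≈ 0.30952.


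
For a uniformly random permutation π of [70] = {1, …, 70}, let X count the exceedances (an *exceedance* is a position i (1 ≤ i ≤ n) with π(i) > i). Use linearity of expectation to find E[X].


Write X = Σ_{i=1}^{70} X_i, where X_i = 1_{π(i) > i}.
For each fixed i, π(i) is uniform over {1, …, 70} (marginal of a uniform permutation), so P[π(i) > i] = (n − i)/n. Summing: Σ_{i=1}^{70} (n − i)/n = (0 + 1 + … + 69)/70 = 70(70 − 1)/(2·70) = (70 − 1)/2.
Hence E[X] = Σ_{i=1}^{70} (70 − i)/70 = 69/2 ≈ 34.5000.

E[X] = 69/2 = 34.5000.


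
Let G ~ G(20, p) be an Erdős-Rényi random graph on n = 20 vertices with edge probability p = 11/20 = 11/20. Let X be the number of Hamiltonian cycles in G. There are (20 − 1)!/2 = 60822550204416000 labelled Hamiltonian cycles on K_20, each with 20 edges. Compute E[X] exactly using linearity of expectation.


K_20 has (20 − 1)!/2 = 60822550204416000 labelled Hamiltonian cycles.
For each such Hamiltonian cycle H, let X_H = 1 if all 20 edges of H are present in G. Then P[X_H = 1] = p^{20} = (11/20)^{20} = 672749994932560009201/104857600000000000000000000.
By linearity of expectation: E[X] = Σ_H E[X_H] = 60822550204416000 · p^{20} = 60822550204416000 · 672749994932560009201/104857600000000000000000000 = 9989836509230039246035759128621/25600000000000000000.
Numerically: E[X] ≈ 3.902e+11.

E[X] = 60822550204416000 · (11/20)^{20} = 9989836509230039246035759128621/25600000000000000000 ≈ 3.902e+11.


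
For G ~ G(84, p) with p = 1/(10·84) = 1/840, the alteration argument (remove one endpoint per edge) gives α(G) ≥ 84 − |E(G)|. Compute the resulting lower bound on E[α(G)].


E[|E(G)|] = C(84, 2)·p = 3486 · (1/840) = 83/20.
E[α(G)] ≥ n − E[|E(G)|] = 84 − 83/20 = 1597/20.
Numerically: ≈ 79.850.
(This is only a lower bound; the true E[α(G)] may be larger.)

E[α(G)] ≥ 1597/20 ≈ 79.850.


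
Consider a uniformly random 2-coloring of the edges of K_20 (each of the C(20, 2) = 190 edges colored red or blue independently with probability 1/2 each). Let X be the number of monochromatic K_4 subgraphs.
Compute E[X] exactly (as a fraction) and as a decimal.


Let X = Σ_S X_S over the C(20, 4) = 4845 subsets S of size 4, where X_S = 1 if the K_4 on S is monochromatic.
For a fixed S, the K_4 on S has C(4, 2) = 6 edges. P[all 6 edges red] = (1/2)^6, and likewise for blue, so P[monochromatic] = 2·(1/2)^6 = 2^{1 − 6} = 1/32.
By linearity of expectation: E[X] = C(20, 4) · 2^{1 − 6} = 4845 · 1/32 = 4845/32.
Numerically: E[X] ≈ 151.406.

E[X] = C(20,4)·2^(1−C(4,2)) = 4845/32 ≈ 151.406.


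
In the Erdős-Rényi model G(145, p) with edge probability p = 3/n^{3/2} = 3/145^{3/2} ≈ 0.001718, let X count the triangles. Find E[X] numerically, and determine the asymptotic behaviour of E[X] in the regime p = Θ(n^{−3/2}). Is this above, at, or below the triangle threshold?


Number of potential triangles: C(145, 3) = 497640.
Each occurs with probability p³ ≈ (0.001718)³ ≈ 5.072333e-09.
By linearity: E[X] = C(145, 3)·p³ ≈ 497640 · 5.072333e-09 ≈ 0.0025.
Since α = 3/2 > 1, p = c/n^{3/2} = o(1/n) is below the triangle threshold p ~ 1/n. Asymptotically E[X] ~ (c³/6)·n^{3(1−α)} = (3³/6)·n^{-1.5} → 0, so by Markov's inequality G has no triangles w.h.p.

E[X] ≈ 0.0025; in regime p = Θ(1/n^{3/2}) E[X] tends to 0 (below the triangle threshold p ~ 1/n).


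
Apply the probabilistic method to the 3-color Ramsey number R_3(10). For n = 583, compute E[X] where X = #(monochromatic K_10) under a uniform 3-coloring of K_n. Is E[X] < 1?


E[X] = C(583, 10) · 3^{1 − 45} = 1156690232601431494120 · 3^{−44} = 1156690232601431494120/984770902183611232881.
As a reduced fraction: E[X] = 1156690232601431494120/984770902183611232881 ≈ 1.1746.
Is E[X] < 1? NO.
Since E[X] ≥ 1, the first-moment bound is inconclusive at n = 583; it does NOT by itself certify R_3(10) > 583.

E[X] = 1156690232601431494120/984770902183611232881 ≈ 1.1746; E[X] ≥ 1; first-moment method inconclusive here.


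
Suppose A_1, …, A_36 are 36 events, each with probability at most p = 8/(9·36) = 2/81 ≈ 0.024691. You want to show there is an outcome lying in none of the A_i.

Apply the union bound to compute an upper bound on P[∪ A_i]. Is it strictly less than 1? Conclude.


Union bound: P[∪_{i=1}^{36} A_i] ≤ Σ_i P[A_i] ≤ 36·p = 36·(2/81) = 8/9.
Numerically: 8/9 ≈ 0.888889.
Is 8/9 < 1? YES.
Since P[∪ A_i] ≤ 8/9 < 1, the complement has P[∩ A_i^c] ≥ 1 − 8/9 = 1/9 > 0, so some outcome avoids every A_i.

36·p = 8/9 ≈ 0.888889; existence CERTIFIED by the union bound.


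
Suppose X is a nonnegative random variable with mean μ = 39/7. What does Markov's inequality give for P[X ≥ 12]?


μ = E[X] = 39/7, a = 12.
Markov: P[X ≥ 12] ≤ μ/a = (39/7)/12 = 13/28.
Numerically: ≈ 0.464.
(Since a = 12 > μ = 5.571, the bound 13/28 is < 1 and informative.)

P[X ≥ 12] ≤ 13/28 ≈ 0.464.


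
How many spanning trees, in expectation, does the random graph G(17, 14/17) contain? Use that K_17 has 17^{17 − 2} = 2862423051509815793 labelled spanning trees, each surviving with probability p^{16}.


K_17 has 17^{17 − 2} = 2862423051509815793 labelled spanning trees.
For each such spanning tree H, let X_H = 1 if all 16 edges of H are present in G. Then P[X_H = 1] = p^{16} = (14/17)^{16} = 2177953337809371136/48661191875666868481.
By linearity of expectation: E[X] = Σ_H E[X_H] = 2862423051509815793 · p^{16} = 2862423051509815793 · 2177953337809371136/48661191875666868481 = 2177953337809371136/17.
Numerically: E[X] ≈ 1.28115e+17.

E[X] = 2862423051509815793 · (14/17)^{16} = 2177953337809371136/17 ≈ 1.28115e+17.


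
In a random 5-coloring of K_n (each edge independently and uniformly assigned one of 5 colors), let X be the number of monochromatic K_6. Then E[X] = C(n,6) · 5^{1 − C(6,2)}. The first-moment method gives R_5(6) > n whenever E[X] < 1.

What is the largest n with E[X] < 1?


We need C(n, 6) · 5^{1 − 15} < 1, i.e. C(n, 6) < 5^{15 − 1} = 6103515625.
Check values of n near the boundary:
  n = 124: C(124, 6) = 4465475476; 4465475476 < 6103515625? YES
  n = 125: C(125, 6) = 4690625500; 4690625500 < 6103515625? YES
  n = 126: C(126, 6) = 4925156775; 4925156775 < 6103515625? YES
  n = 127: C(127, 6) = 5169379425; 5169379425 < 6103515625? YES
  n = 128: C(128, 6) = 5423611200; 5423611200 < 6103515625? YES
  n = 129: C(129, 6) = 5688177600; 5688177600 < 6103515625? YES
  n = 130: C(130, 6) = 5963412000; 5963412000 < 6103515625? YES
  n = 131: C(131, 6) = 6249655776; 6249655776 < 6103515625? NO
The largest n with C(n, 6) < 6103515625 is n = 130 (where E[X] = 47707296/48828125 ≈ 0.9770454). Hence R_5(6) > 130, i.e. R_5(6) ≥ 131.

Largest n = 130; hence R_5(6) > 130.
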